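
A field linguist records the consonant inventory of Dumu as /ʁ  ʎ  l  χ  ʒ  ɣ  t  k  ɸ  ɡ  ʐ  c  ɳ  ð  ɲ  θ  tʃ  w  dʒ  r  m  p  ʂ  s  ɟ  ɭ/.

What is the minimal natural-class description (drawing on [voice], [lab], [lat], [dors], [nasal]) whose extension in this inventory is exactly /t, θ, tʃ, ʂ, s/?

The class [-voice], [-labial], [-dorsal] has exactly /t, θ, tʃ, ʂ, s/ as its extension in this inventory. No smaller conjunction from the listed features achieves this: [-labial, -dorsal] alone would also admit /l, ʒ, ʐ, ɳ, …/; [-voice, -dorsal] alone would also admit /ɸ, p/; [-voice, -labial] alone would also admit /χ, k, c/; and checking the remaining two-feature bundles turns up none with this extension.

[-voice, -lab, -dors]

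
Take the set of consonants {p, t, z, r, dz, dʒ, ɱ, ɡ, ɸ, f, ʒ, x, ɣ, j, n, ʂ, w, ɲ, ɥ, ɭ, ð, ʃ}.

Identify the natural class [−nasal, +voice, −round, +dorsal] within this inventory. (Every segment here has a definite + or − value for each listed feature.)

ɡ, ɣ, j

First, the [−nasal] segments are /p, t, z, r, dz, dʒ, ɡ, ɸ, f, ʒ, x, ɣ, j, ʂ, w, ɥ, ɭ, ð, ʃ/.
Among these, [+voice] gives /z, r, dz, dʒ, ɡ, ʒ, ɣ, j, w, ɥ, ɭ, ð/.
Of those, [−round] gives /z, r, dz, dʒ, ɡ, ʒ, ɣ, j, ɭ, ð/.
Intersecting with [+dorsal] leaves /ɡ, ɣ, j/.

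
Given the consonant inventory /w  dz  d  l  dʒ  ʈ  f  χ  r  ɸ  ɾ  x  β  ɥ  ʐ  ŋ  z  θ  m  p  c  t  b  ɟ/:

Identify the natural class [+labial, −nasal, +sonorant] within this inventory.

Checking each segment against [+labial], [−nasal], [+sonorant]: /w/ (labial-velar glide), /ɥ/ (labial-palatal glide) satisfy every feature; every other segment in the inventory fails at least one.

w, ɥ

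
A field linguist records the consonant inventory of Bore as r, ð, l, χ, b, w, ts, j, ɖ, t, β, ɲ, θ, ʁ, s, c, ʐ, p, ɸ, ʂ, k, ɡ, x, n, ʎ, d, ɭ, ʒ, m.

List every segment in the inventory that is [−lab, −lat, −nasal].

The [−labial] segments are /r, ð, l, χ, ts, j, ɖ, t, ɲ, θ, ʁ, s, c, ʐ, ʂ, k, ɡ, x, n, ʎ, d, ɭ, ʒ/.
Within that set, [−lateral] gives /r, ð, χ, ts, j, ɖ, t, ɲ, θ, ʁ, s, c, ʐ, ʂ, k, ɡ, x, n, d, ʒ/.
Then [−nasal] leaves /r, ð, χ, ts, j, ɖ, t, θ, ʁ, s, c, ʐ, ʂ, k, ɡ, x, d, ʒ/.

r, ð, χ, ts, j, ɖ, t, θ, ʁ, s, c, ʐ, ʂ, k, ɡ, x, d, ʒ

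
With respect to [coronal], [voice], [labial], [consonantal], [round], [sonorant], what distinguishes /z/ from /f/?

The two segments share [+consonantal], [−round], [−sonorant]. The only features from the list on which they differ: /z/ is [+voice] while /f/ is [−voice]; /z/ is [−labial] while /f/ is [+labial]; /z/ is [+coronal] while /f/ is [−coronal].

[voice], [labial], [coronal]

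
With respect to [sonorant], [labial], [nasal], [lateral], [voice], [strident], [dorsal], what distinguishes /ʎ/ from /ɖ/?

The two segments share [-labial], [-nasal], [+voice], [-strident]. The only features from the list on which they differ: /ʎ/ is [+sonorant] while /ɖ/ is [-sonorant]; /ʎ/ is [+lateral] while /ɖ/ is [-lateral]; /ʎ/ is [+dorsal] while /ɖ/ is [-dorsal].

[sonorant], [lateral], [dorsal]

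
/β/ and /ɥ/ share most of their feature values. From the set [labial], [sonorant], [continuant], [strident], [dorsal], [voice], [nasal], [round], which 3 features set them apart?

/β/ (voiced bilabial fricative) and /ɥ/ (labial-palatal glide) agree on [+labial], [+continuant], [−strident], [+voice], [−nasal]. They differ on [sonorant] (/β/ [−], /ɥ/ [+]), [round] (/β/ [−], /ɥ/ [+]), [dorsal] (/β/ [−], /ɥ/ [+]).

[sonorant], [round], [dorsal]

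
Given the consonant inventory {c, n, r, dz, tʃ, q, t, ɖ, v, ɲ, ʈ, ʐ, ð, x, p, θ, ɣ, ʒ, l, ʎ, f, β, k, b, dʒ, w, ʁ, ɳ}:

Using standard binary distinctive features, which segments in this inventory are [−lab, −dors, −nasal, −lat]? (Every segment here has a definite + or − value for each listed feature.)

Eliminate segments failing any feature: /c, q, ɲ, x, ɣ, ʎ, k, ʁ/ are [+dorsal]; /n, ɳ/ are [+nasal]; /v, p, f, β, b, w/ are [+labial]; /l/ is [+lateral]. The remaining /r, dz, tʃ, t, ɖ, ʈ, ʐ, ð, θ, ʒ, dʒ/ satisfy [−labial], [−dorsal], [−nasal], [−lateral].

r, dz, tʃ, t, ɖ, ʈ, ʐ, ð, θ, ʒ, dʒ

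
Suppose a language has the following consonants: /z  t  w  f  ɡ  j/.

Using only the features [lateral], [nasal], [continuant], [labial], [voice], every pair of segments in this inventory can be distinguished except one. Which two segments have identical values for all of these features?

j, z

Both /j/ and /z/ are [−lateral], [−nasal], [+continuant], [−labial], [+voice]. Since the list omits [sonorant], [strident] and [dorsal] — which do distinguish the palatal glide from the voiced alveolar fricative — this pair collapses; all other pairs remain distinct.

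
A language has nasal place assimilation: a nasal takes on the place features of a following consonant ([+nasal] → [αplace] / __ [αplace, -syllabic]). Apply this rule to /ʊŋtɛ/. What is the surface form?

[ʊntɛ]

/ŋ/ sits before the [+coronal] consonant /t/, so it takes on [+coronal] and surfaces as /n/. The rest of the form is unaffected: [ʊntɛ].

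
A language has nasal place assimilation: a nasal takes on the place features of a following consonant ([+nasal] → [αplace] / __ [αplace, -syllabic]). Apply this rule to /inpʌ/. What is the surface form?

[impʌ]

/n/ sits before the [+labial] consonant /p/, so it takes on [+labial] and surfaces as /m/. The rest of the form is unaffected: [impʌ].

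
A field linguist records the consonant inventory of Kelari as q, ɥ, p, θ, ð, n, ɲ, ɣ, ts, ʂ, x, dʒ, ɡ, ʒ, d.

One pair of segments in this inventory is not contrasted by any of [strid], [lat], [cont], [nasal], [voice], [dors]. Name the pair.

Both /ɣ/ and /ɥ/ are [−strident], [−lateral], [+continuant], [−nasal], [+voice], [+dorsal]. Since the list omits [sonorant], [labial], [round] and [back] — which do distinguish the voiced velar fricative from the labial-palatal glide — this pair collapses; all other pairs remain distinct.

ɣ, ɥ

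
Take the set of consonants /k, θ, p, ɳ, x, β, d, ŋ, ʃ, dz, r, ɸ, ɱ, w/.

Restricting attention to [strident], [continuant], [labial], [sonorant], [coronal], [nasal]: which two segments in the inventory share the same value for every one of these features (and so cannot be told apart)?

β, ɸ

/β/ (voiced bilabial fricative) and /ɸ/ (voiceless bilabial fricative) are both [-strident], [+continuant], [+labial], [-sonorant], [-coronal], [-nasal], so none of the listed features separates them. (They do differ in [voice], which is not among the given features.) Every other pair in the inventory differs on at least one listed feature.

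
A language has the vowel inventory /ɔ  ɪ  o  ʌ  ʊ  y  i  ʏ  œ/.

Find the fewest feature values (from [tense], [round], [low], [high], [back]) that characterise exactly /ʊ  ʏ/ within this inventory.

Every target segment is [+high], [+round], [-tense]; each remaining inventory member fails at least one of these. Each conjunct is needed — [+round, -tense] alone would also admit /ɔ, œ/; [+high, -tense] alone would also admit /ɪ/; [+high, +round] alone would also admit /y/ — and no other combination of two listed features has exactly this extension, so three is the minimum.

[+high, +round, -tense]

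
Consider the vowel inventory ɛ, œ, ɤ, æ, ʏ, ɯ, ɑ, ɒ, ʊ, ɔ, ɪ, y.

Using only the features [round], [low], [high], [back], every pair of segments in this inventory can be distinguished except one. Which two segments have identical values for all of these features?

y, ʏ

/y/ (high front rounded tense vowel) and /ʏ/ (high front rounded lax vowel) are both [+round], [−low], [+high], [−back], so none of the listed features separates them. (They do differ in [tense], which is not among the given features.) Every other pair in the inventory differs on at least one listed feature.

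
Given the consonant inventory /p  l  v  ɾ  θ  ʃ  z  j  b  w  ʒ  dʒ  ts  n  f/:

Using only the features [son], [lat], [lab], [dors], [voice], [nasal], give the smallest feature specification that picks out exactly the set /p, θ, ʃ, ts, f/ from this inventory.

The target set is precisely the extension of [-voice] in this inventory.

[-voice]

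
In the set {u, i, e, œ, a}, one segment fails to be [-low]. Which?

a

Every segment except /a/ is [-low]. /a/ (low unrounded vowel) is [+low], so it is the exception.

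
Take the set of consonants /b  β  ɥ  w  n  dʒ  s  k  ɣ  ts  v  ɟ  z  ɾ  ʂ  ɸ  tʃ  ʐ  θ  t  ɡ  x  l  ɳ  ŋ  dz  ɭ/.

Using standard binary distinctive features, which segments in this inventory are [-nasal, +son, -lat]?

ɥ, w, ɾ

Eliminate segments failing any feature: /b, β, dʒ, s, k, ɣ, ts, v, ɟ, z, ʂ, ɸ, tʃ, ʐ, θ, t, ɡ, x, dz/ are [-sonorant]; /n, ɳ, ŋ/ are [+nasal]; /l, ɭ/ are [+lateral]. The remaining /ɥ, w, ɾ/ satisfy [-nasal], [+sonorant], [-lateral].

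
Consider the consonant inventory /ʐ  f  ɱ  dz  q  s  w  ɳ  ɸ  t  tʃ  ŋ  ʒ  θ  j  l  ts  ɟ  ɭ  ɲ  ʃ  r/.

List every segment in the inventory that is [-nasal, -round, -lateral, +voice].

ʐ, dz, ʒ, j, ɟ, r

The [-nasal] segments are /ʐ, f, dz, q, s, w, ɸ, t, tʃ, ʒ, θ, j, l, ts, ɟ, ɭ, ʃ, r/.
Within that set, [-round] gives /ʐ, f, dz, q, s, ɸ, t, tʃ, ʒ, θ, j, l, ts, ɟ, ɭ, ʃ, r/.
Of those, [-lateral] gives /ʐ, f, dz, q, s, ɸ, t, tʃ, ʒ, θ, j, ts, ɟ, ʃ, r/.
Among these, [+voice] leaves /ʐ, dz, ʒ, j, ɟ, r/.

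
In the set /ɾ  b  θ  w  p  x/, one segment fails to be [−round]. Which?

w

/w/ is the labial-velar glide, which is [+round]; the rest — /x, p, θ, b, ɾ/ — are [−round].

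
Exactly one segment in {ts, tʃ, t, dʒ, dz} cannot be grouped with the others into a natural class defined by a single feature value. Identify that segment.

The remaining segments after removing /t/ share [+delayed release]; /t/ (voiceless alveolar stop) is [-delayed release]. For every other candidate removal, the leftover set fails to share any single feature value that the removed segment lacks.

t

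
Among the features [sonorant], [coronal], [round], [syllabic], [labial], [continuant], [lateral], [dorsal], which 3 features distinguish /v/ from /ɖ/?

The two segments share [−sonorant], [−round], [−syllabic], [−lateral], [−dorsal]. The only features from the list on which they differ: /v/ is [+continuant] while /ɖ/ is [−continuant]; /v/ is [+labial] while /ɖ/ is [−labial]; /v/ is [−coronal] while /ɖ/ is [+coronal].

[continuant], [labial], [coronal]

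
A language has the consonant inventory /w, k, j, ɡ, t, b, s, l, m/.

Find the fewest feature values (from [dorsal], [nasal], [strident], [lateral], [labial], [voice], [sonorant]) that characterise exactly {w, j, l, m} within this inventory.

[+sonorant]

The target set is precisely the extension of [+sonorant] in this inventory.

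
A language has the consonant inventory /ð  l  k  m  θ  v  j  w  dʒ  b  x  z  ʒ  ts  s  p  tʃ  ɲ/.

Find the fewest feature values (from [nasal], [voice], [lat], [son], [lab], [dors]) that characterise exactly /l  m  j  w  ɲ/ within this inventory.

/l, m, j, w, ɲ/ are exactly the [+sonorant] segments in the inventory, so a single feature suffices.

[+son]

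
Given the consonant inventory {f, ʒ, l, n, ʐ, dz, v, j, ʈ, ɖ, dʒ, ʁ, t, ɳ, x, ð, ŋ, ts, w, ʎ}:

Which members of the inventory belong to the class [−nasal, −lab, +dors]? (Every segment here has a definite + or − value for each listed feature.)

Eliminate segments failing any feature: /f, v, w/ are [+labial]; /ʒ, l, ʐ, dz, ʈ, ɖ, dʒ, t, ð, ts/ are [−dorsal]; /n, ɳ, ŋ/ are [+nasal]. The remaining /j, ʁ, x, ʎ/ satisfy [−nasal], [−labial], [+dorsal].

j, ʁ, x, ʎ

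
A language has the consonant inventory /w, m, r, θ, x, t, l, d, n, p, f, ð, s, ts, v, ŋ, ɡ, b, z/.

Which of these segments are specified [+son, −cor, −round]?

m, ŋ

Among the inventory, the [+sonorant] segments are /w, m, r, l, n, ŋ/.
Then [−coronal] gives /w, m, ŋ/.
Within that set, [−round] leaves /m, ŋ/.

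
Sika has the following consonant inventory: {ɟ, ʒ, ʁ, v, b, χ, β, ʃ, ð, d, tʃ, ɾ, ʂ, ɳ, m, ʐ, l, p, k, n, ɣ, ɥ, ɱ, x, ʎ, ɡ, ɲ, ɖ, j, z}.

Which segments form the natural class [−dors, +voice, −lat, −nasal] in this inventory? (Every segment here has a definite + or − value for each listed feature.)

ʒ, v, b, β, ð, d, ɾ, ʐ, ɖ, z

Checking each segment against [−dorsal], [+voice], [−lateral], [−nasal]: /ʒ/ (voiced postalveolar fricative), /v/ (voiced labiodental fricative), /b/ (voiced bilabial stop), /β/ (voiced bilabial fricative), /ð/ (voiced dental fricative), /d/ (voiced alveolar stop), among others, satisfy every feature; every other segment in the inventory fails at least one.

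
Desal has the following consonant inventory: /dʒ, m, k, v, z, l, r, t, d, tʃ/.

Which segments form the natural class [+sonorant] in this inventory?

m, l, r

The [+sonorant] segments here are /m, l, r/; the remaining /dʒ, k, v, z, t, d, tʃ/ are [−sonorant].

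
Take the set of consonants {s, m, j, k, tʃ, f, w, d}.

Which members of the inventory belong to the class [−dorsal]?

s, m, tʃ, f, d

The feature [dorsal] marks segments articulated with the tongue body. In this inventory /s, m, tʃ, f, d/ lack that property, so they are [−dorsal]; /j, k, w/ are [+dorsal].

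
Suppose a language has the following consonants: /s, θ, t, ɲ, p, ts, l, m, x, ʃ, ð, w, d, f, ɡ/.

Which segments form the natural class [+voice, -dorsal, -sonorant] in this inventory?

Eliminate segments failing any feature: /s, θ, t, p, ts, x, ʃ, f/ are [-voice]; /ɲ, w, ɡ/ are [+dorsal]; /l, m/ are [+sonorant]. The remaining /ð, d/ satisfy [+voice], [-dorsal], [-sonorant].

ð, d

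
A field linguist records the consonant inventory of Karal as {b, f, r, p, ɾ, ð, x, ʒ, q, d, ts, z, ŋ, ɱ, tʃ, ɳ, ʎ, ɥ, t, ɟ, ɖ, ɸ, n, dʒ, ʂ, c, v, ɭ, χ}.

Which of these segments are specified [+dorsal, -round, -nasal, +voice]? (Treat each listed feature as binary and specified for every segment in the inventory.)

ʎ, ɟ

Eliminate segments failing any feature: /b, f, r, p, ɾ, ð, ʒ, d, ts, z, ɱ, tʃ, ɳ, t, ɖ, ɸ, n, dʒ, ʂ, v, ɭ/ are [-dorsal]; /x, q, c, χ/ are [-voice]; /ŋ/ is [+nasal]; /ɥ/ is [+round]. The remaining /ʎ, ɟ/ satisfy [+dorsal], [-round], [-nasal], [+voice].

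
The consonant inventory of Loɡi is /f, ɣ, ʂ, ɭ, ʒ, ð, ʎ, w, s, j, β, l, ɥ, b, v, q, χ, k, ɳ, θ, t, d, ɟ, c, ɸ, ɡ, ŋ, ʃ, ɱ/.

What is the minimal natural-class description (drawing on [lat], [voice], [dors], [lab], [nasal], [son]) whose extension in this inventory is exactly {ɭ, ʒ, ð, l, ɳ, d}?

Every target segment is [+voice], [-labial], [-dorsal]; each remaining inventory member fails at least one of these. Each conjunct is needed — [-labial, -dorsal] alone would also admit /ʂ, s, θ, t, …/; [+voice, -dorsal] alone would also admit /β, b, v, ɱ/; [+voice, -labial] alone would also admit /ɣ, ʎ, j, ɟ, …/ — and no other combination of two listed features has exactly this extension, so three is the minimum.

[+voice, -lab, -dors]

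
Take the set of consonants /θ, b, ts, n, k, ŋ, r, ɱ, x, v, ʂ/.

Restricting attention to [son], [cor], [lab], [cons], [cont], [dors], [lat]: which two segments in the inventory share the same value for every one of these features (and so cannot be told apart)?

On the given features, /ʂ/ and /θ/ have an identical profile: [−sonorant], [+coronal], [−labial], [+consonantal], [+continuant], [−dorsal], [−lateral]. No other two segments in the inventory coincide on all 7 features. (They do differ in [strident], [anterior] and [distributed], which are not among the given features.)

ʂ, θ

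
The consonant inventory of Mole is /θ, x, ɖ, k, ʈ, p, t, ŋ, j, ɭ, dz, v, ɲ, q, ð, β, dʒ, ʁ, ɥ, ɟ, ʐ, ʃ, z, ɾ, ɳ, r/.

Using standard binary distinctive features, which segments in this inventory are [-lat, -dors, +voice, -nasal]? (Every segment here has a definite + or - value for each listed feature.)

Checking each segment against [-lateral], [-dorsal], [+voice], [-nasal]: /ɖ/ (voiced retroflex stop), /dz/ (voiced alveolar affricate), /v/ (voiced labiodental fricative), /ð/ (voiced dental fricative), /β/ (voiced bilabial fricative), /dʒ/ (voiced postalveolar affricate), among others, satisfy every feature; every other segment in the inventory fails at least one.

ɖ, dz, v, ð, β, dʒ, ʐ, z, ɾ, r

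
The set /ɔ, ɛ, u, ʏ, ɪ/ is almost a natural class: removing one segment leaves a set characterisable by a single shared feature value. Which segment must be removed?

u

The remaining segments after removing /u/ share [-tense]; /u/ (high back rounded tense vowel) is [+tense]. For every other candidate removal, the leftover set fails to share any single feature value that the removed segment lacks.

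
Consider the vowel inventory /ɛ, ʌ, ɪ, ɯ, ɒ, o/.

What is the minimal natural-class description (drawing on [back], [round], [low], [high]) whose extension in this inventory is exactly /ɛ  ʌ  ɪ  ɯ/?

The target set is precisely the extension of [−round] in this inventory.

[−round]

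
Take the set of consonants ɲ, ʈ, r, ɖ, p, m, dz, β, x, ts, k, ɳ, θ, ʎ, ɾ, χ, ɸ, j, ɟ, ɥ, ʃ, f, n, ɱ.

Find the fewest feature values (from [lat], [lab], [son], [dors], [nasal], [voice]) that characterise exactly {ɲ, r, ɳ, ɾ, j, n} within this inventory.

[+son, -lat, -lab]

The class [+sonorant], [-lateral], [-labial] has exactly /ɲ, r, ɳ, ɾ, j, n/ as its extension in this inventory. No smaller conjunction from the listed features achieves this: [-lateral, -labial] alone would also admit /ʈ, ɖ, dz, x, …/; [+sonorant, -labial] alone would also admit /ʎ/; [+sonorant, -lateral] alone would also admit /m, ɥ, ɱ/; and checking the remaining two-feature bundles turns up none with this extension.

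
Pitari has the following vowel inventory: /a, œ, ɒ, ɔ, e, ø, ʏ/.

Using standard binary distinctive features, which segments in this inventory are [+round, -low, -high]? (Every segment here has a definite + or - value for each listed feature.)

Checking each segment against [+round], [-low], [-high]: /œ/ (mid front rounded lax vowel), /ɔ/ (mid back rounded lax vowel), /ø/ (mid front rounded tense vowel) satisfy every feature; every other segment in the inventory fails at least one.

œ, ɔ, ø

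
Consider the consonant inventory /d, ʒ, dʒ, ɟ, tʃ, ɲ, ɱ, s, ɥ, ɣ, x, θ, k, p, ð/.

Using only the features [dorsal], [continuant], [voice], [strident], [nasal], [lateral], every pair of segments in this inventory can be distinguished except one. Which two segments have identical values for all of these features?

ɣ, ɥ

/ɣ/ (voiced velar fricative) and /ɥ/ (labial-palatal glide) are both [+dorsal], [+continuant], [+voice], [−strident], [−nasal], [−lateral], so none of the listed features separates them. (They do differ in [sonorant], [labial], [round] and [back], which are not among the given features.) Every other pair in the inventory differs on at least one listed feature.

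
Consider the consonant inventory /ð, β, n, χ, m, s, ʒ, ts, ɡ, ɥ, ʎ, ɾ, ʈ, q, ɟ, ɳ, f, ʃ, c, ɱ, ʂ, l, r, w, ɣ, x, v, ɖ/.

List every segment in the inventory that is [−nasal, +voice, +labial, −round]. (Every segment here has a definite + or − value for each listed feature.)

Eliminate segments failing any feature: /ð, ʒ, ɡ, ʎ, ɾ, ɟ, l, r, ɣ, ɖ/ are [−labial]; /n, m, ɳ, ɱ/ are [+nasal]; /χ, s, ts, ʈ, q, f, ʃ, c, ʂ, x/ are [−voice]; /ɥ, w/ are [+round]. The remaining /β, v/ satisfy [−nasal], [+voice], [+labial], [−round].

β, v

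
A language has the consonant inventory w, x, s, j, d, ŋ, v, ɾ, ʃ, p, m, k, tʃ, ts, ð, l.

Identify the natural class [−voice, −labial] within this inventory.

Eliminate segments failing any feature: /w, j, d, ŋ, v, ɾ, m, ð, l/ are [+voice]; /p/ is [+labial]. The remaining /x, s, ʃ, k, tʃ, ts/ satisfy [−voice], [−labial].

x, s, ʃ, k, tʃ, ts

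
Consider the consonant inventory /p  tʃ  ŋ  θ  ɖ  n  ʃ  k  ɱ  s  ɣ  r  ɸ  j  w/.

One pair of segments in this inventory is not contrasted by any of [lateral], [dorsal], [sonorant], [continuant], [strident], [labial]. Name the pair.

On the given features, /s/ and /ʃ/ have an identical profile: [−lateral], [−dorsal], [−sonorant], [+continuant], [+strident], [−labial]. No other two segments in the inventory coincide on all 6 features. (They do differ in [anterior] and [distributed], which are not among the given features.)

s, ʃ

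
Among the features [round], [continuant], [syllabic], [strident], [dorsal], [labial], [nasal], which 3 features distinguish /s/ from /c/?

/s/ is the voiceless alveolar fricative and /c/ is the voiceless palatal stop. Both are [−round], [−syllabic], [−labial], [−nasal]. /s/ is [+continuant] while /c/ is [−continuant]; /s/ is [+strident] while /c/ is [−strident]; /s/ is [−dorsal] while /c/ is [+dorsal], so the distinguishing features are [continuant], [strident], [dorsal].

[continuant], [strident], [dorsal]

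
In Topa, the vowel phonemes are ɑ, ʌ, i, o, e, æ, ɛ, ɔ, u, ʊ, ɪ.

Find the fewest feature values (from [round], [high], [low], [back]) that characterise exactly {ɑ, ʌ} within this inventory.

The class [+back], [-round] has exactly /ɑ, ʌ/ as its extension in this inventory. No smaller conjunction from the listed features achieves this: [-round] alone would also admit /i, e, æ, ɛ, …/; [+back] alone would also admit /o, ɔ, u, ʊ/; and checking the remaining single features turns up none with this extension.

[+back, -round]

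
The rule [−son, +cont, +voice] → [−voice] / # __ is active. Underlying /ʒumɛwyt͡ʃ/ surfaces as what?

[ʃumɛwyt͡ʃ]

Only the initial segment /ʒ/ is both word-initial and matches the structural description. It is a voiced postalveolar fricative, so [−son, +cont, +voice] holds; changing it to [−voice] with all other features held fixed yields /ʃ/ (voiceless postalveolar fricative). No other segment meets both the structural description and the environment, so the output is [ʃumɛwyt͡ʃ].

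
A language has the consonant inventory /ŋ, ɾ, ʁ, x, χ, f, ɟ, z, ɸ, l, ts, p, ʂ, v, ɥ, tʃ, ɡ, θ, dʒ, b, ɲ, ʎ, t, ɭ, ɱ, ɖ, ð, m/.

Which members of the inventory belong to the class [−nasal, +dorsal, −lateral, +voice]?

Eliminate segments failing any feature: /ŋ, ɲ, ɱ, m/ are [+nasal]; /ɾ, f, z, ɸ, l, ts, p, ʂ, v, tʃ, θ, dʒ, b, t, ɭ, ɖ, ð/ are [−dorsal]; /x, χ/ are [−voice]; /ʎ/ is [+lateral]. The remaining /ʁ, ɟ, ɥ, ɡ/ satisfy [−nasal], [+dorsal], [−lateral], [+voice].

ʁ, ɟ, ɥ, ɡ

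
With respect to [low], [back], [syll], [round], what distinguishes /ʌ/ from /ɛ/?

[back]

/ʌ/ (mid back unrounded lax vowel) and /ɛ/ (mid front unrounded lax vowel) agree on [-low], [+syllabic], [-round]. They differ on [back] (/ʌ/ [+], /ɛ/ [-]).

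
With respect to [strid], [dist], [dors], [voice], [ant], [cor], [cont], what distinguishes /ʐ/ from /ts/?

/ʐ/ (voiced retroflex fricative) and /ts/ (voiceless alveolar affricate) agree on [+strident], [−distributed], [−dorsal], [+coronal]. They differ on [voice] (/ʐ/ [+], /ts/ [−]), [continuant] (/ʐ/ [+], /ts/ [−]), [anterior] (/ʐ/ [−], /ts/ [+]).

[voice], [continuant], [anterior]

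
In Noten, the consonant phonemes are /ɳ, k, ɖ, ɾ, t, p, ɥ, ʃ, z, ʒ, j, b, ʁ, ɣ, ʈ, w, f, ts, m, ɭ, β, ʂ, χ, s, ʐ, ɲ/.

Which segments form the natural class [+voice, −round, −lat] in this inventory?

ɳ, ɖ, ɾ, z, ʒ, j, b, ʁ, ɣ, m, β, ʐ, ɲ

Among the inventory, the [+voice] segments are /ɳ, ɖ, ɾ, ɥ, z, ʒ, j, b, ʁ, ɣ, w, m, ɭ, β, ʐ, ɲ/.
Intersecting with [−round] gives /ɳ, ɖ, ɾ, z, ʒ, j, b, ʁ, ɣ, m, ɭ, β, ʐ, ɲ/.
Of those, [−lateral] leaves /ɳ, ɖ, ɾ, z, ʒ, j, b, ʁ, ɣ, m, β, ʐ, ɲ/.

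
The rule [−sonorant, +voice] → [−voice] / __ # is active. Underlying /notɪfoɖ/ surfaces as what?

[notɪfoʈ]

The only segment in the rule's environment that also matches [−sonorant, +voice] is /ɖ/. Applying [−voice] turns the voiced retroflex stop into /ʈ/ (voiceless retroflex stop), giving [notɪfoʈ].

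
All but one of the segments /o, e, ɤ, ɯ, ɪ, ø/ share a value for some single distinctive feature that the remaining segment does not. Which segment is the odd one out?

ɪ

/e, ɯ, ø, ɤ, o/ are all [+tense], but /ɪ/ (high front unrounded lax vowel) is [−tense]. No other single segment can be removed to leave a set sharing one feature value that the removed segment lacks, so /ɪ/ is the odd one out.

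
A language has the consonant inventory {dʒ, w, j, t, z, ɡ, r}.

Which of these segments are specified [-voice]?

t

The feature [voice] marks segments produced with vocal-fold vibration. In this inventory /t/ lacks that property, so it is [-voice]; /dʒ, w, j, z, ɡ, r/ are [+voice].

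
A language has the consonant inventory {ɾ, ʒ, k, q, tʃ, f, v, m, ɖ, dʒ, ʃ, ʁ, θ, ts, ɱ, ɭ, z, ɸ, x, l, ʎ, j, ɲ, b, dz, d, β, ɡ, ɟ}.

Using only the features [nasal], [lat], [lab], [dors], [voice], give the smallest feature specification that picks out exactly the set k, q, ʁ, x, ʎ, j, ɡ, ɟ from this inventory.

/k, q, ʁ, x, ʎ, j, ɡ, ɟ/ are all [−nasal], [+dorsal], and no other segment in the inventory matches both values. Dropping any one of them over-generates: [+dorsal] alone would also admit /ɲ/; [−nasal] alone would also admit /ɾ, ʒ, tʃ, f, …/. No other single listed feature picks out exactly this set either, so fewer than two features will not do.

[−nasal, +dors]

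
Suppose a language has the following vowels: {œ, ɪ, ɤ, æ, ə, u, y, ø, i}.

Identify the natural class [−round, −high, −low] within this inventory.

ɤ, ə

The [−round] segments are /ɪ, ɤ, æ, ə, i/.
Intersecting with [−high] gives /ɤ, æ, ə/.
Then [−low] leaves /ɤ, ə/.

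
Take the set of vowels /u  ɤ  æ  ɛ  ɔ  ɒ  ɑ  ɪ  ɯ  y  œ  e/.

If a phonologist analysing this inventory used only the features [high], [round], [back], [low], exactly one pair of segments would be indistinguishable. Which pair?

ɛ, e

Both /ɛ/ and /e/ are [−high], [−round], [−back], [−low]. Since the list omits [tense] — which does distinguish the mid front unrounded lax vowel from the mid front unrounded tense vowel — this pair collapses; all other pairs remain distinct.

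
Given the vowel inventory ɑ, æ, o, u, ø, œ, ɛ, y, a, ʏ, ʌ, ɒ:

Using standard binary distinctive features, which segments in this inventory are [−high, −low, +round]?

o, ø, œ

Eliminate segments failing any feature: /ɑ, æ, a, ɒ/ are [+low]; /u, y, ʏ/ are [+high]; /ɛ, ʌ/ are [−round]. The remaining /o, ø, œ/ satisfy [−high], [−low], [+round].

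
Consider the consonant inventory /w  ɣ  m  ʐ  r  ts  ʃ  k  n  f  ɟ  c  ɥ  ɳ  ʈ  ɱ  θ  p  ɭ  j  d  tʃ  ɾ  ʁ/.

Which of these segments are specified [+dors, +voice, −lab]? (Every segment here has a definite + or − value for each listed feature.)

Eliminate segments failing any feature: /w, ɥ/ are [+labial]; /m, ʐ, r, ts, ʃ, n, f, ɳ, ʈ, ɱ, θ, p, ɭ, d, tʃ, ɾ/ are [−dorsal]; /k, c/ are [−voice]. The remaining /ɣ, ɟ, j, ʁ/ satisfy [+dorsal], [+voice], [−labial].

ɣ, ɟ, j, ʁ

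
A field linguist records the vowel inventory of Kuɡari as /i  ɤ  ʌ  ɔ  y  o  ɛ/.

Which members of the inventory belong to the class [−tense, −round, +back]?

ʌ

Eliminate segments failing any feature: /i, ɤ, y, o/ are [+tense]; /ɔ/ is [+round]; /ɛ/ is [−back]. The remaining /ʌ/ satisfy [−tense], [−round], [+back].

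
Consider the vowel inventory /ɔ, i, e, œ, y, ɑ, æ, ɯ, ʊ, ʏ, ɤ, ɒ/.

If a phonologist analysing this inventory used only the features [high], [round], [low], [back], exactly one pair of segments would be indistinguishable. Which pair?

ʏ, y

Both /ʏ/ and /y/ are [+high], [+round], [−low], [−back]. Since the list omits [tense] — which does distinguish the high front rounded lax vowel from the high front rounded tense vowel — this pair collapses; all other pairs remain distinct.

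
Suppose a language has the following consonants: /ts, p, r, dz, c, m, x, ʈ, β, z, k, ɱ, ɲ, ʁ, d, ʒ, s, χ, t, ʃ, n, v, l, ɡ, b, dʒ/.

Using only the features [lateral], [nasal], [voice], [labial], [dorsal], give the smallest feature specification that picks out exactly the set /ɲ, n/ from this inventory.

[+nasal, -labial]

Every target segment is [+nasal], [-labial]; each remaining inventory member fails at least one of these. Each conjunct is needed — [-labial] alone would also admit /ts, r, dz, c, …/; [+nasal] alone would also admit /m, ɱ/ — and no other single listed feature has exactly this extension, so two is the minimum.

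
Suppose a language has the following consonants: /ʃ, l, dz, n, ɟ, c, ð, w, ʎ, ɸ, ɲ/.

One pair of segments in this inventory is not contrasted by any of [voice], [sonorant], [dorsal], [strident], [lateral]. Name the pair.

ɲ, w

/ɲ/ (palatal nasal) and /w/ (labial-velar glide) are both [+voice], [+sonorant], [+dorsal], [−strident], [−lateral], so none of the listed features separates them. (They do differ in [nasal], [continuant], [labial], [round] and [back], which are not among the given features.) Every other pair in the inventory differs on at least one listed feature.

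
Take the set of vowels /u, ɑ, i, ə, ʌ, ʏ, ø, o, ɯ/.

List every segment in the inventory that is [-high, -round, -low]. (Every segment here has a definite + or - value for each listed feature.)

Checking each segment against [-high], [-round], [-low]: /ə/ (mid central vowel (schwa)), /ʌ/ (mid back unrounded lax vowel) satisfy every feature; every other segment in the inventory fails at least one.

ə, ʌ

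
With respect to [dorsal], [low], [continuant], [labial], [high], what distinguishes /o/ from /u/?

[high]

The two segments share [+dorsal], [-low], [+continuant], [+labial]. The only feature from the list on which they differ: /o/ is [-high] while /u/ is [+high].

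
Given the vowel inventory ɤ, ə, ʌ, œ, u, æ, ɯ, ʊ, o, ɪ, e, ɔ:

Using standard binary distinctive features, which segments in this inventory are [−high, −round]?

ɤ, ə, ʌ, æ, e

The [−high] segments are /ɤ, ə, ʌ, œ, æ, o, e, ɔ/.
Intersecting with [−round] leaves /ɤ, ə, ʌ, æ, e/.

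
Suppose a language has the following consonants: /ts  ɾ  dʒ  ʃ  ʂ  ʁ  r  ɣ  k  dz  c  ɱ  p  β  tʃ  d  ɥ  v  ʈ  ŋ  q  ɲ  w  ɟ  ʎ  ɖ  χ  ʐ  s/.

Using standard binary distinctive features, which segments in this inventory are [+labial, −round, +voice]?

The [+labial] segments are /ɱ, p, β, ɥ, v, w/.
Intersecting with [−round] gives /ɱ, p, β, v/.
Then [+voice] leaves /ɱ, β, v/.

ɱ, β, v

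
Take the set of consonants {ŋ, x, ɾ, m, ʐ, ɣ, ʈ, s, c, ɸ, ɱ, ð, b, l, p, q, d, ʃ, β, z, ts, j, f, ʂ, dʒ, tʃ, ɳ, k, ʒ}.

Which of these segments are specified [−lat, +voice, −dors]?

ɾ, m, ʐ, ɱ, ð, b, d, β, z, dʒ, ɳ, ʒ

Eliminate segments failing any feature: /ŋ, ɣ, j/ are [+dorsal]; /x, ʈ, s, c, ɸ, p, q, ʃ, ts, f, ʂ, tʃ, k/ are [−voice]; /l/ is [+lateral]. The remaining /ɾ, m, ʐ, ɱ, ð, b, d, β, z, dʒ, ɳ, ʒ/ satisfy [−lateral], [+voice], [−dorsal].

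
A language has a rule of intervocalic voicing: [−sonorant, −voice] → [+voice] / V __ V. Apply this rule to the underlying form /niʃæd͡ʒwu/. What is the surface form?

[niʒæd͡ʒwu]

The only segment in the rule's environment that also matches [−sonorant, −voice] is /ʃ/. Applying [+voice] turns the voiceless postalveolar fricative into /ʒ/ (voiced postalveolar fricative), giving [niʒæd͡ʒwu].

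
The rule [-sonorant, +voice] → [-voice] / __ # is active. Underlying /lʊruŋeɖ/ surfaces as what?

[lʊruŋeʈ]

Only the final segment /ɖ/ is both word-final and matches the structural description. It is a voiced retroflex stop, so [-sonorant, +voice] holds; changing it to [-voice] with all other features held fixed yields /ʈ/ (voiceless retroflex stop). No other segment meets both the structural description and the environment, so the output is [lʊruŋeʈ].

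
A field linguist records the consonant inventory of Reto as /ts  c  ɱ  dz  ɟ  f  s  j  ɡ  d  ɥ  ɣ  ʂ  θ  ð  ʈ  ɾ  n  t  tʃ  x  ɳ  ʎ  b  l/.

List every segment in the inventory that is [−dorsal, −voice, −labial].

Among the inventory, the [−dorsal] segments are /ts, ɱ, dz, f, s, d, ʂ, θ, ð, ʈ, ɾ, n, t, tʃ, ɳ, b, l/.
Among these, [−voice] gives /ts, f, s, ʂ, θ, ʈ, t, tʃ/.
Of those, [−labial] leaves /ts, s, ʂ, θ, ʈ, t, tʃ/.

ts, s, ʂ, θ, ʈ, t, tʃ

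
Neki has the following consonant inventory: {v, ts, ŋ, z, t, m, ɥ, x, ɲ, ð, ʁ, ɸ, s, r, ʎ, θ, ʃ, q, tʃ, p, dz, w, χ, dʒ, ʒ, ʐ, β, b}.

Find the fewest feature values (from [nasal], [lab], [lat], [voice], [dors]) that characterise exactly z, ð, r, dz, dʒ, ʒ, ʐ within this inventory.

The class [+voice], [−labial], [−dorsal] has exactly /z, ð, r, dz, dʒ, ʒ, ʐ/ as its extension in this inventory. No smaller conjunction from the listed features achieves this: [−labial, −dorsal] alone would also admit /ts, t, s, θ, …/; [+voice, −dorsal] alone would also admit /v, m, β, b/; [+voice, −labial] alone would also admit /ŋ, ɲ, ʁ, ʎ/; and checking the remaining two-feature bundles turns up none with this extension.

[+voice, −lab, −dors]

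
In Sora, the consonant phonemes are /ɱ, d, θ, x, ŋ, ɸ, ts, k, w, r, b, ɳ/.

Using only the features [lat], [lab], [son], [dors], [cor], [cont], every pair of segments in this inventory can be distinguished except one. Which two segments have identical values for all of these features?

d, ts

Both /d/ and /ts/ are [−lateral], [−labial], [−sonorant], [−dorsal], [+coronal], [−continuant]. Since the list omits [voice], [strident] and [delayed release] — which do distinguish the voiced alveolar stop from the voiceless alveolar affricate — this pair collapses; all other pairs remain distinct.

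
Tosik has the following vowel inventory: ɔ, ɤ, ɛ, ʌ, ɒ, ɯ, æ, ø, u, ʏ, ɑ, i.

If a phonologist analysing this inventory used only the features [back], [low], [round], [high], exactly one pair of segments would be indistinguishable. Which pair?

Both /ɤ/ and /ʌ/ are [+back], [-low], [-round], [-high]. Since the list omits [tense] — which does distinguish the mid back unrounded tense vowel from the mid back unrounded lax vowel — this pair collapses; all other pairs remain distinct.

ɤ, ʌ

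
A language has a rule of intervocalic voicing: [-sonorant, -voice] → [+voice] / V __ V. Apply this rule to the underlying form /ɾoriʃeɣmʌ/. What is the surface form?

[ɾoriʒeɣmʌ]

/ʃ/ satisfies [-sonorant, -voice] and sits in V __ V. The [+voice] counterpart of the voiceless postalveolar fricative is /ʒ/. Other segments in /ɾoriʃeɣmʌ/ either fail the structural description or are not in the environment, so the surface form is [ɾoriʒeɣmʌ].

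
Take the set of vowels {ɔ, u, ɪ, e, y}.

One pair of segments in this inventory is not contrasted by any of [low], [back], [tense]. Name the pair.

y, e

On the given features, /y/ and /e/ have an identical profile: [−low], [−back], [+tense]. No other two segments in the inventory coincide on all 3 features. (They do differ in [labial], [round] and [high], which are not among the given features.)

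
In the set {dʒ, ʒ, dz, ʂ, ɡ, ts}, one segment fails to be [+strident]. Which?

Every segment except /ɡ/ is [+strident]. /ɡ/ (voiced velar stop) is [−strident], so it is the exception.

ɡ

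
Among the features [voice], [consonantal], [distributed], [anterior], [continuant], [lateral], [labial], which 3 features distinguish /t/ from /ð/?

The two segments share [+consonantal], [+anterior], [−lateral], [−labial]. The only features from the list on which they differ: /t/ is [−voice] while /ð/ is [+voice]; /t/ is [−continuant] while /ð/ is [+continuant]; /t/ is [−distributed] while /ð/ is [+distributed].

[voice], [continuant], [distributed]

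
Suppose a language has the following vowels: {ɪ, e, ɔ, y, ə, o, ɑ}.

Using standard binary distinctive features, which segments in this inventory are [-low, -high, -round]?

e, ə

Eliminate segments failing any feature: /ɪ, y/ are [+high]; /ɔ, o/ are [+round]; /ɑ/ is [+low]. The remaining /e, ə/ satisfy [-low], [-high], [-round].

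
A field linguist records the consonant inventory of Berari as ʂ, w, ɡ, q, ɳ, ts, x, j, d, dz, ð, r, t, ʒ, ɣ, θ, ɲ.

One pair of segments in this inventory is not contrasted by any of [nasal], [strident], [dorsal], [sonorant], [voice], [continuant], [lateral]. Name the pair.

/j/ (palatal glide) and /w/ (labial-velar glide) are both [-nasal], [-strident], [+dorsal], [+sonorant], [+voice], [+continuant], [-lateral], so none of the listed features separates them. (They do differ in [labial], [round] and [back], which are not among the given features.) Every other pair in the inventory differs on at least one listed feature.

j, w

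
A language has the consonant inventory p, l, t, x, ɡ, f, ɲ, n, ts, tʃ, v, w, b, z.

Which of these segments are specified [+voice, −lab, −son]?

Eliminate segments failing any feature: /p, t, x, f, ts, tʃ/ are [−voice]; /l, ɲ, n/ are [+sonorant]; /v, w, b/ are [+labial]. The remaining /ɡ, z/ satisfy [+voice], [−labial], [−sonorant].

ɡ, z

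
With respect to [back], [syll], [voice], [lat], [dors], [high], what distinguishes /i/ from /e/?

/i/ (high front unrounded tense vowel) and /e/ (mid front unrounded tense vowel) agree on [−back], [+syllabic], [+voice], [−lateral], [+dorsal]. They differ on [high] (/i/ [+], /e/ [−]).

[high]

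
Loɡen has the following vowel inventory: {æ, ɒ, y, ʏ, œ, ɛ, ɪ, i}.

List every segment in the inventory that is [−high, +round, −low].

Among the inventory, the [−high] segments are /æ, ɒ, œ, ɛ/.
Within that set, [+round] gives /ɒ, œ/.
Then [−low] leaves /œ/.

œ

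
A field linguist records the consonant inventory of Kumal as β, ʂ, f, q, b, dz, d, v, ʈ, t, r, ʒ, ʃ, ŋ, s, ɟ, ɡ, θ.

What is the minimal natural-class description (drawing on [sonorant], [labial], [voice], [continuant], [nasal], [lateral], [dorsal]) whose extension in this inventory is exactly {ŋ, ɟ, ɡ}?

Every target segment is [+voice], [+dorsal]; each remaining inventory member fails at least one of these. Each conjunct is needed — [+dorsal] alone would also admit /q/; [+voice] alone would also admit /β, b, dz, d, …/ — and no other single listed feature has exactly this extension, so two is the minimum.

[+voice, +dorsal]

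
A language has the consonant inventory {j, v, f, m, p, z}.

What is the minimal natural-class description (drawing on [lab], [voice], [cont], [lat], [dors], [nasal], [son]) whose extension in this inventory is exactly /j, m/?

[+son]

/j, m/ are exactly the [+sonorant] segments in the inventory, so a single feature suffices.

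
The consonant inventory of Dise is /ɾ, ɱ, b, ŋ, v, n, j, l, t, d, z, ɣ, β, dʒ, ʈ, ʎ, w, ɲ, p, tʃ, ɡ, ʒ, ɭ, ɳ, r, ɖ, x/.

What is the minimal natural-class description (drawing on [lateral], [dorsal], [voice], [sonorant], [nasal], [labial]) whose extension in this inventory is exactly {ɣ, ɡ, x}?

Every target segment is [-sonorant], [+dorsal]; each remaining inventory member fails at least one of these. Each conjunct is needed — [+dorsal] alone would also admit /ŋ, j, ʎ, w, …/; [-sonorant] alone would also admit /b, v, t, d, …/ — and no other single listed feature has exactly this extension, so two is the minimum.

[-sonorant, +dorsal]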